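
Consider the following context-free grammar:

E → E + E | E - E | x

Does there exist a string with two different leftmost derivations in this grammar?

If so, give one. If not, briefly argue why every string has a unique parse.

Yes - the string 'x - x + x - x' has two distinct leftmost derivations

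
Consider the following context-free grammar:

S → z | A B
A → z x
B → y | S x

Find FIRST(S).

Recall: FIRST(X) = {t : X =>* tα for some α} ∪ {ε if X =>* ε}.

We compute FIRST(S) using the standard algorithm.
FIRST(A) = {z}
FIRST(B) = {y, z}
FIRST(S) = {z}
Therefore, FIRST(S) = {z}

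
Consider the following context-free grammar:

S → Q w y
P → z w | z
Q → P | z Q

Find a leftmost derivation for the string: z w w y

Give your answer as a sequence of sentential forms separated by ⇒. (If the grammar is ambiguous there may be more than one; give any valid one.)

S ⇒ Q w y ⇒ P w y ⇒ z w w y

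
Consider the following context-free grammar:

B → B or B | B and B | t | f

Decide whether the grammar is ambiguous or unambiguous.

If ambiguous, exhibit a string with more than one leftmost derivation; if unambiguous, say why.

Ambiguous - the string 't and t or f and f and t' has two distinct leftmost derivations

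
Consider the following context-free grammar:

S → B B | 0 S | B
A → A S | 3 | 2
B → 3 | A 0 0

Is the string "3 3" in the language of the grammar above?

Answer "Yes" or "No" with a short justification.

Yes - a valid derivation exists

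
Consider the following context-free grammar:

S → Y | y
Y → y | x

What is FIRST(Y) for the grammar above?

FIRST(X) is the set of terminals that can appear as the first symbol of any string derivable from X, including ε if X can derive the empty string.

We compute FIRST(Y) using the standard algorithm.
FIRST(S) = {x, y}
FIRST(Y) = {x, y}
Therefore, FIRST(Y) = {x, y}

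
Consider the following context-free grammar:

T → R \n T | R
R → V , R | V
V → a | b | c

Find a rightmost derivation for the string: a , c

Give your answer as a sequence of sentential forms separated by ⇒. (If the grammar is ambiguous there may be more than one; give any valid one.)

T ⇒ R ⇒ V , R ⇒ V , V ⇒ V , c ⇒ a , c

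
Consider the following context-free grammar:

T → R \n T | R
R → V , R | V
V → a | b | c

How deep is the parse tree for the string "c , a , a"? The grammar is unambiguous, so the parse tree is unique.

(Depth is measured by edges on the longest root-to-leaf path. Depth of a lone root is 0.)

5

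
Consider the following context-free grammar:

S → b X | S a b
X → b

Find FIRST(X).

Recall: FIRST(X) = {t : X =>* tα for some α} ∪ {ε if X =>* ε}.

We compute FIRST(X) using the standard algorithm.
FIRST(S) = {b}
FIRST(X) = {b}
Therefore, FIRST(X) = {b}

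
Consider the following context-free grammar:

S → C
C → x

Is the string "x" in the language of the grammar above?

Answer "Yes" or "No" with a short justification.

Yes - a valid derivation exists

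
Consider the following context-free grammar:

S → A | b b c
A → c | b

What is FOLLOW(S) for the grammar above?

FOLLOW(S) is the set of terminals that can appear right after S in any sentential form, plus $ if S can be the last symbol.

We compute FOLLOW(S) using the standard algorithm.
FOLLOW(S) starts with {$}.
FIRST(A) = {b, c}
FIRST(S) = {b, c}
FOLLOW(A) = {$}
FOLLOW(S) = {$}
Therefore, FOLLOW(S) = {$}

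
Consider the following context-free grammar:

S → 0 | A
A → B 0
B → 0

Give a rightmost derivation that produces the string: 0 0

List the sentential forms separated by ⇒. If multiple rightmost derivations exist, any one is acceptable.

S ⇒ A ⇒ B 0 ⇒ 0 0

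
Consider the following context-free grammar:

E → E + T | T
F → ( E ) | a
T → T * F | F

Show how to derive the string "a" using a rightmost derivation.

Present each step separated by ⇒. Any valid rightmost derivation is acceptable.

E ⇒ T ⇒ F ⇒ a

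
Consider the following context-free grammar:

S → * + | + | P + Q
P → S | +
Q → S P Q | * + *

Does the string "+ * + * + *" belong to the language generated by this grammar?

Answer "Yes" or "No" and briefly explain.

No - no valid derivation exists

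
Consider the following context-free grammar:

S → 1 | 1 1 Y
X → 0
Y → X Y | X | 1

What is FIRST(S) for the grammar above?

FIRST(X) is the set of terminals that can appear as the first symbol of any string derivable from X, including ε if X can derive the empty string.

We compute FIRST(S) using the standard algorithm.
FIRST(S) = {1}
FIRST(X) = {0}
FIRST(Y) = {0, 1}
Therefore, FIRST(S) = {1}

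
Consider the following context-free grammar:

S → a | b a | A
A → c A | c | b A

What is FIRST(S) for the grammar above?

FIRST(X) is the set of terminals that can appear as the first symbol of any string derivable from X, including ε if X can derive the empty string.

We compute FIRST(S) using the standard algorithm.
FIRST(A) = {b, c}
FIRST(S) = {a, b, c}
Therefore, FIRST(S) = {a, b, c}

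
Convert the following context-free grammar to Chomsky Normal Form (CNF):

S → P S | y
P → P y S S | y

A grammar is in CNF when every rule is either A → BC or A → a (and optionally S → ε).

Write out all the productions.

S → y; TY → y; P → y; S → P S; P → P X0; X0 → TY X1; X1 → S S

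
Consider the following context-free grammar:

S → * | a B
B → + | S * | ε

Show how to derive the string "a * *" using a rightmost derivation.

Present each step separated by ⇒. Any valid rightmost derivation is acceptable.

S ⇒ a B ⇒ a S * ⇒ a * *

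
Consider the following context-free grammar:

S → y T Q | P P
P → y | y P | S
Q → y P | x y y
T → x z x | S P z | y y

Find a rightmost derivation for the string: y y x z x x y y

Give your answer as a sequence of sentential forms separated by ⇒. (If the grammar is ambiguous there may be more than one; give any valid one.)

S ⇒ P P ⇒ P S ⇒ P y T Q ⇒ P y T x y y ⇒ P y x z x x y y ⇒ y y x z x x y y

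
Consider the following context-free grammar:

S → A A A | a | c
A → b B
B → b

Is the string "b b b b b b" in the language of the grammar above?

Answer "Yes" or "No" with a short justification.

Yes - a valid derivation exists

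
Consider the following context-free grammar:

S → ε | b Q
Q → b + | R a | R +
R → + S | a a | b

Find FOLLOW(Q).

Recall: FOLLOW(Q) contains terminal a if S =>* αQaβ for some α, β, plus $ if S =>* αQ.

We compute FOLLOW(Q) using the standard algorithm.
FOLLOW(S) starts with {$}.
FIRST(Q) = {+, a, b}
FIRST(R) = {+, a, b}
FIRST(S) = {b, ε}
FOLLOW(Q) = {$, +, a}
FOLLOW(R) = {+, a}
FOLLOW(S) = {$, +, a}
Therefore, FOLLOW(Q) = {$, +, a}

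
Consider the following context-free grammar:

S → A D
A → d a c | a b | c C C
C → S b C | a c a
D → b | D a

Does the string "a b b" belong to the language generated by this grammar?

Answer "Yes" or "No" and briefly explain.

Yes - a valid derivation exists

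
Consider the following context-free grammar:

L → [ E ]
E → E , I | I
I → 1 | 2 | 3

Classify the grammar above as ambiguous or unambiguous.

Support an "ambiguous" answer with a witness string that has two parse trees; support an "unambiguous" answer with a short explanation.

Unambiguous - every string in the language has a unique parse tree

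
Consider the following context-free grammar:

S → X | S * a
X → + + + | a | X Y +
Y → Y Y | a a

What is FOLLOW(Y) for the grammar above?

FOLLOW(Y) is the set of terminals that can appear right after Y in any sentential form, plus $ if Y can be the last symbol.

We compute FOLLOW(Y) using the standard algorithm.
FOLLOW(S) starts with {$}.
FIRST(S) = {+, a}
FIRST(X) = {+, a}
FIRST(Y) = {a}
FOLLOW(S) = {$, *}
FOLLOW(X) = {$, *, a}
FOLLOW(Y) = {+, a}
Therefore, FOLLOW(Y) = {+, a}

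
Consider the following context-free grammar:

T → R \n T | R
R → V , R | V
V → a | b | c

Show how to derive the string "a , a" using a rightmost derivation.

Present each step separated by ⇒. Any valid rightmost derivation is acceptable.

T ⇒ R ⇒ V , R ⇒ V , V ⇒ V , a ⇒ a , a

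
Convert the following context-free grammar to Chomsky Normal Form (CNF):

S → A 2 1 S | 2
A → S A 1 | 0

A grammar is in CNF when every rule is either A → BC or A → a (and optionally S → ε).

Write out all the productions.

T2 → 2; T1 → 1; S → 2; A → 0; S → A X0; X0 → T2 X1; X1 → T1 S; A → S X2; X2 → A T1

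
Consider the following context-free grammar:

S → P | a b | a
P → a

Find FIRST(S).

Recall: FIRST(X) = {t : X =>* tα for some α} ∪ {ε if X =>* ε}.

We compute FIRST(S) using the standard algorithm.
FIRST(P) = {a}
FIRST(S) = {a}
Therefore, FIRST(S) = {a}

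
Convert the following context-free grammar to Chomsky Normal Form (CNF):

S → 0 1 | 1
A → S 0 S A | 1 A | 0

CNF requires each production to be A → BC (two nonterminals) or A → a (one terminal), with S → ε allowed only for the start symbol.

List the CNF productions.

T0 → 0; T1 → 1; S → 1; A → 0; S → T0 T1; A → S X0; X0 → T0 X1; X1 → S A; A → T1 A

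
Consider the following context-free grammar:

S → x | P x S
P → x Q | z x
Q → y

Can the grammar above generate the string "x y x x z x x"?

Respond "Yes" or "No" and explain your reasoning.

No - no valid derivation exists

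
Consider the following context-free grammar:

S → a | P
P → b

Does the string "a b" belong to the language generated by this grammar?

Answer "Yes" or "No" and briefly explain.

No - no valid derivation exists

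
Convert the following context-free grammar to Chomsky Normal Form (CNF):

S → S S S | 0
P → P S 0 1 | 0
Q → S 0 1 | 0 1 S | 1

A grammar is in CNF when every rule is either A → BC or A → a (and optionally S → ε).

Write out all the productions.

S → 0; T0 → 0; T1 → 1; P → 0; Q → 1; S → S X0; X0 → S S; P → P X1; X1 → S X2; X2 → T0 T1; Q → S X3; X3 → T0 T1; Q → T0 X4; X4 → T1 S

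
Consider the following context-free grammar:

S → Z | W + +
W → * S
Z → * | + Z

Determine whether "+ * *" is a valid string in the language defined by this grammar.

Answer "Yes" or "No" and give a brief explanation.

No - no valid derivation exists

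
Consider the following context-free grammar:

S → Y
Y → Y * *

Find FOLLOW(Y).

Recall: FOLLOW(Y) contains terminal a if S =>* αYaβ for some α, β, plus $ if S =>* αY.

We compute FOLLOW(Y) using the standard algorithm.
FOLLOW(S) starts with {$}.
FIRST(S) = {}
FIRST(Y) = {}
FOLLOW(S) = {$}
FOLLOW(Y) = {$, *}
Therefore, FOLLOW(Y) = {$, *}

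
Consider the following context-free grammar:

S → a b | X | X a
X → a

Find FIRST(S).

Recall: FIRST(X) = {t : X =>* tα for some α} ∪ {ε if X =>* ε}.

We compute FIRST(S) using the standard algorithm.
FIRST(S) = {a}
FIRST(X) = {a}
Therefore, FIRST(S) = {a}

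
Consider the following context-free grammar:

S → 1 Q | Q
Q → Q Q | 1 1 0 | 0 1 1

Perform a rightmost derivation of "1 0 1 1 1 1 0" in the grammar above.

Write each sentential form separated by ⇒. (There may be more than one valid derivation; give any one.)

S ⇒ 1 Q ⇒ 1 Q Q ⇒ 1 Q 1 1 0 ⇒ 1 0 1 1 1 1 0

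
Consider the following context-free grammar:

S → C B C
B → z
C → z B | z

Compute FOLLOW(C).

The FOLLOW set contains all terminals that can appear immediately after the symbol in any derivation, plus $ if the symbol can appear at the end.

We compute FOLLOW(C) using the standard algorithm.
FOLLOW(S) starts with {$}.
FIRST(B) = {z}
FIRST(C) = {z}
FIRST(S) = {z}
FOLLOW(B) = {$, z}
FOLLOW(C) = {$, z}
FOLLOW(S) = {$}
Therefore, FOLLOW(C) = {$, z}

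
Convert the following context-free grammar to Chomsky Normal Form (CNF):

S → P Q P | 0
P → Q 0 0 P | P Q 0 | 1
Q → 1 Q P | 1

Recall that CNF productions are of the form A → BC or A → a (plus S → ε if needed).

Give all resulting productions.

S → 0; T0 → 0; P → 1; T1 → 1; Q → 1; S → P X0; X0 → Q P; P → Q X1; X1 → T0 X2; X2 → T0 P; P → P X3; X3 → Q T0; Q → T1 X4; X4 → Q P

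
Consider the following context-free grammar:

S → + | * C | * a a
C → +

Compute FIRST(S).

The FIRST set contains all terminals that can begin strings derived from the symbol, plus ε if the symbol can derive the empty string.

We compute FIRST(S) using the standard algorithm.
FIRST(C) = {+}
FIRST(S) = {*, +}
Therefore, FIRST(S) = {*, +}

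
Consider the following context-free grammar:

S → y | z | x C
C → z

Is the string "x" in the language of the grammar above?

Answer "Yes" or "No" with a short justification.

No - no valid derivation exists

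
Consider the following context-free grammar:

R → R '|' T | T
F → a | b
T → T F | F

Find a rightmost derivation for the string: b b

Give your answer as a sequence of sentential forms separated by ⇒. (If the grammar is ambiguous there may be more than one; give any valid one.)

R ⇒ T ⇒ T F ⇒ T b ⇒ F b ⇒ b b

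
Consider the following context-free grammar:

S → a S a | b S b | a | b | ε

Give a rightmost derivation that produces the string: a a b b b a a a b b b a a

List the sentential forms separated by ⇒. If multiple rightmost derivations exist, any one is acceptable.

S ⇒ a S a ⇒ a a S a a ⇒ a a b S b a a ⇒ a a b b S b b a a ⇒ a a b b b S b b b a a ⇒ a a b b b a S a b b b a a ⇒ a a b b b a a a b b b a a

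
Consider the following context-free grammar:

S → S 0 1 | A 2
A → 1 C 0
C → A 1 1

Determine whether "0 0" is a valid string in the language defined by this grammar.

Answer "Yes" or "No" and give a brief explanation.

No - no valid derivation exists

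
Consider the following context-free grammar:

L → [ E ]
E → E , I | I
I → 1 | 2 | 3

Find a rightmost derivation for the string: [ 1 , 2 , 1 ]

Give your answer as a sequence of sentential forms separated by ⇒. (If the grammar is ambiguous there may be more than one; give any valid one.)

L ⇒ [ E ] ⇒ [ E , I ] ⇒ [ E , 1 ] ⇒ [ E , I , 1 ] ⇒ [ E , 2 , 1 ] ⇒ [ I , 2 , 1 ] ⇒ [ 1 , 2 , 1 ]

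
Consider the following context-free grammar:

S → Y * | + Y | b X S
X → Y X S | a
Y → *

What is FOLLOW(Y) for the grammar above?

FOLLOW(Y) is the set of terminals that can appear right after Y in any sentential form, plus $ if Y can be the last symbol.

We compute FOLLOW(Y) using the standard algorithm.
FOLLOW(S) starts with {$}.
FIRST(S) = {*, +, b}
FIRST(X) = {*, a}
FIRST(Y) = {*}
FOLLOW(S) = {$, *, +, b}
FOLLOW(X) = {*, +, b}
FOLLOW(Y) = {$, *, +, a, b}
Therefore, FOLLOW(Y) = {$, *, +, a, b}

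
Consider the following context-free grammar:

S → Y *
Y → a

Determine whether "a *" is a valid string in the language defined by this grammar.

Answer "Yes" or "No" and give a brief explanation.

Yes - a valid derivation exists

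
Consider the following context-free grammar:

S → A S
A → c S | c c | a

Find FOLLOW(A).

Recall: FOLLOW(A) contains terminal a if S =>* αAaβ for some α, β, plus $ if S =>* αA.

We compute FOLLOW(A) using the standard algorithm.
FOLLOW(S) starts with {$}.
FIRST(A) = {a, c}
FIRST(S) = {a, c}
FOLLOW(A) = {a, c}
FOLLOW(S) = {$, a, c}
Therefore, FOLLOW(A) = {a, c}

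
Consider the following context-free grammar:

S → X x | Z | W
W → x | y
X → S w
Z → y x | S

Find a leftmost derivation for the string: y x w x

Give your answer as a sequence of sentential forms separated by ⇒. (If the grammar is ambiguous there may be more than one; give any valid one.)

S ⇒ Z ⇒ S ⇒ X x ⇒ S w x ⇒ Z w x ⇒ y x w x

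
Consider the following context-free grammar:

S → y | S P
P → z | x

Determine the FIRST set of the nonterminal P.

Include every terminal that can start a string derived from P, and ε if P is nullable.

We compute FIRST(P) using the standard algorithm.
FIRST(P) = {x, z}
FIRST(S) = {y}
Therefore, FIRST(P) = {x, z}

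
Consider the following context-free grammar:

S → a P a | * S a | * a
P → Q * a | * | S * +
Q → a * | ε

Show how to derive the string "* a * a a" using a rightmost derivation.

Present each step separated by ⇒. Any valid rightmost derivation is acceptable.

S ⇒ * S a ⇒ * a P a a ⇒ * a * a a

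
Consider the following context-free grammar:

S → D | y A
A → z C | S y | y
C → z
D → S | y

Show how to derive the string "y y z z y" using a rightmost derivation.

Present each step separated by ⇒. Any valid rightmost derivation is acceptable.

S ⇒ y A ⇒ y S y ⇒ y y A y ⇒ y y z C y ⇒ y y z z y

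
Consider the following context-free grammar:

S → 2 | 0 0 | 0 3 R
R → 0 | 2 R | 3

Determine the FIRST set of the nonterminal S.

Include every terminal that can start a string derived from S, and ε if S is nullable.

We compute FIRST(S) using the standard algorithm.
FIRST(R) = {0, 2, 3}
FIRST(S) = {0, 2}
Therefore, FIRST(S) = {0, 2}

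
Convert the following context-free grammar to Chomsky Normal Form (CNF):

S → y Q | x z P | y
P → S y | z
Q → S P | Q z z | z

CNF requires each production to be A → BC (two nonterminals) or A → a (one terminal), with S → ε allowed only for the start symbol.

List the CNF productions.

TY → y; TX → x; TZ → z; S → y; P → z; Q → z; S → TY Q; S → TX X0; X0 → TZ P; P → S TY; Q → S P; Q → Q X1; X1 → TZ TZ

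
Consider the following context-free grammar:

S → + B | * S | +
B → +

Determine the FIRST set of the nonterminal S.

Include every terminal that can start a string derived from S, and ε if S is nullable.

We compute FIRST(S) using the standard algorithm.
FIRST(B) = {+}
FIRST(S) = {*, +}
Therefore, FIRST(S) = {*, +}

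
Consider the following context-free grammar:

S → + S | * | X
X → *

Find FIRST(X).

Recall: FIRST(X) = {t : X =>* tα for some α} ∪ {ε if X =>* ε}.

We compute FIRST(X) using the standard algorithm.
FIRST(S) = {*, +}
FIRST(X) = {*}
Therefore, FIRST(X) = {*}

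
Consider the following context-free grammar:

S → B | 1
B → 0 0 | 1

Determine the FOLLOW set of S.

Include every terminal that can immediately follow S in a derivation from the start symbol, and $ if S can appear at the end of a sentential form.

We compute FOLLOW(S) using the standard algorithm.
FOLLOW(S) starts with {$}.
FIRST(B) = {0, 1}
FIRST(S) = {0, 1}
FOLLOW(B) = {$}
FOLLOW(S) = {$}
Therefore, FOLLOW(S) = {$}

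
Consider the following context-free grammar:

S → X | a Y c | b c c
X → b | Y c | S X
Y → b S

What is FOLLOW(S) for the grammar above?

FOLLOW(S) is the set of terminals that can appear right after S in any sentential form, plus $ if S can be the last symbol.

We compute FOLLOW(S) using the standard algorithm.
FOLLOW(S) starts with {$}.
FIRST(S) = {a, b}
FIRST(X) = {a, b}
FIRST(Y) = {b}
FOLLOW(S) = {$, a, b, c}
FOLLOW(X) = {$, a, b, c}
FOLLOW(Y) = {c}
Therefore, FOLLOW(S) = {$, a, b, c}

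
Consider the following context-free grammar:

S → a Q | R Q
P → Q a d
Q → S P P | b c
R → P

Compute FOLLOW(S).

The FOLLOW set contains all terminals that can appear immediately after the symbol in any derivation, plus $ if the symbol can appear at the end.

We compute FOLLOW(S) using the standard algorithm.
FOLLOW(S) starts with {$}.
FIRST(P) = {a, b}
FIRST(Q) = {a, b}
FIRST(R) = {a, b}
FIRST(S) = {a, b}
FOLLOW(P) = {$, a, b}
FOLLOW(Q) = {$, a, b}
FOLLOW(R) = {a, b}
FOLLOW(S) = {$, a, b}
Therefore, FOLLOW(S) = {$, a, b}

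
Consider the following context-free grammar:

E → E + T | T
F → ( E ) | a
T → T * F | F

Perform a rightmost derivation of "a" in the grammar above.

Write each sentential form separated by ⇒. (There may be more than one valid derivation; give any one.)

E ⇒ T ⇒ F ⇒ a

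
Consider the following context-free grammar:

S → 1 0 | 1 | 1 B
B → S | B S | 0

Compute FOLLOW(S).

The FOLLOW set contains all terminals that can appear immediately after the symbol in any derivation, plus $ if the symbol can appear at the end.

We compute FOLLOW(S) using the standard algorithm.
FOLLOW(S) starts with {$}.
FIRST(B) = {0, 1}
FIRST(S) = {1}
FOLLOW(B) = {$, 1}
FOLLOW(S) = {$, 1}
Therefore, FOLLOW(S) = {$, 1}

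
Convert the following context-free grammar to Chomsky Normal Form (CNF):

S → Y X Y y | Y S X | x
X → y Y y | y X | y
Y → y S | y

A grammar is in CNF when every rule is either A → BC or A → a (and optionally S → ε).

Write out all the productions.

TY → y; S → x; X → y; Y → y; S → Y X0; X0 → X X1; X1 → Y TY; S → Y X2; X2 → S X; X → TY X3; X3 → Y TY; X → TY X; Y → TY S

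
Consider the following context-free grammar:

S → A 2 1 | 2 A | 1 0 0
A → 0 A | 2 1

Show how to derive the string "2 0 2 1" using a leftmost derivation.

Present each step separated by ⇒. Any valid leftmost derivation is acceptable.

S ⇒ 2 A ⇒ 2 0 A ⇒ 2 0 2 1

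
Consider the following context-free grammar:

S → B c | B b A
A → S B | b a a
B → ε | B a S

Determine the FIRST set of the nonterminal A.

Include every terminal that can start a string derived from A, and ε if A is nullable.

We compute FIRST(A) using the standard algorithm.
FIRST(A) = {a, b, c}
FIRST(B) = {a, ε}
FIRST(S) = {a, b, c}
Therefore, FIRST(A) = {a, b, c}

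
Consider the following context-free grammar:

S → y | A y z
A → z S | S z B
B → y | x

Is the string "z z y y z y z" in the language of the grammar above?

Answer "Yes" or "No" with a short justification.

Yes - a valid derivation exists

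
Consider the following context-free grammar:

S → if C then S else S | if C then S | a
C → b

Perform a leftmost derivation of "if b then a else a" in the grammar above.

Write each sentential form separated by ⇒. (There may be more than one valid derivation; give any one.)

S ⇒ if C then S else S ⇒ if b then S else S ⇒ if b then a else S ⇒ if b then a else a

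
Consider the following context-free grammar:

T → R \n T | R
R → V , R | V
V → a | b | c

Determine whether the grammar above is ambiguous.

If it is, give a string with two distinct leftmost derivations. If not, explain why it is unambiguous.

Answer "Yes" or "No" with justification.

No - the grammar is unambiguous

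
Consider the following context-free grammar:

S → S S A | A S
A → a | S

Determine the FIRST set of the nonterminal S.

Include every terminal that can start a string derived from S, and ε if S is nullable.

We compute FIRST(S) using the standard algorithm.
FIRST(A) = {a}
FIRST(S) = {a}
Therefore, FIRST(S) = {a}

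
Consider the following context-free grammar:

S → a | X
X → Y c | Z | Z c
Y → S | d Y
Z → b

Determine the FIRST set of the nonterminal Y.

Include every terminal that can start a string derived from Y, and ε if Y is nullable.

We compute FIRST(Y) using the standard algorithm.
FIRST(S) = {a, b, d}
FIRST(X) = {a, b, d}
FIRST(Y) = {a, b, d}
FIRST(Z) = {b}
Therefore, FIRST(Y) = {a, b, d}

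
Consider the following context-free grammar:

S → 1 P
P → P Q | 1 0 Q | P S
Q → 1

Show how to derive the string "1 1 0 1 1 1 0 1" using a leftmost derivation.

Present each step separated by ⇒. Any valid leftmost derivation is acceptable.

S ⇒ 1 P ⇒ 1 P S ⇒ 1 1 0 Q S ⇒ 1 1 0 1 S ⇒ 1 1 0 1 1 P ⇒ 1 1 0 1 1 1 0 Q ⇒ 1 1 0 1 1 1 0 1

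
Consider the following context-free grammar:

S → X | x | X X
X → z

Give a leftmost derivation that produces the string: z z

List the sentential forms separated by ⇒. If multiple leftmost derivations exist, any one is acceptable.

S ⇒ X X ⇒ z X ⇒ z z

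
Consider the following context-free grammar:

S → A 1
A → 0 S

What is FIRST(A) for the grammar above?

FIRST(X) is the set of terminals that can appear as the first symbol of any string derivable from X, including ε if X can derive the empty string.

We compute FIRST(A) using the standard algorithm.
FIRST(A) = {0}
FIRST(S) = {0}
Therefore, FIRST(A) = {0}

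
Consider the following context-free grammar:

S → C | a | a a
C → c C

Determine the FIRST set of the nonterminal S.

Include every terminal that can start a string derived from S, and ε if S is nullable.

We compute FIRST(S) using the standard algorithm.
FIRST(C) = {c}
FIRST(S) = {a, c}
Therefore, FIRST(S) = {a, c}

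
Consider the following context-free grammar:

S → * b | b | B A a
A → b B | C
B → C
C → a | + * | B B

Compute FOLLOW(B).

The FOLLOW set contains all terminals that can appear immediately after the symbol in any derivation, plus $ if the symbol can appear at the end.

We compute FOLLOW(B) using the standard algorithm.
FOLLOW(S) starts with {$}.
FIRST(A) = {+, a, b}
FIRST(B) = {+, a}
FIRST(C) = {+, a}
FIRST(S) = {*, +, a, b}
FOLLOW(A) = {a}
FOLLOW(B) = {+, a, b}
FOLLOW(C) = {+, a, b}
FOLLOW(S) = {$}
Therefore, FOLLOW(B) = {+, a, b}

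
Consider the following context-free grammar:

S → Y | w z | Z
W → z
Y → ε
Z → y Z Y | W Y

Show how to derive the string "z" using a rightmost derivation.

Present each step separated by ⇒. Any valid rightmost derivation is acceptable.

S ⇒ Z ⇒ W Y ⇒ W ⇒ z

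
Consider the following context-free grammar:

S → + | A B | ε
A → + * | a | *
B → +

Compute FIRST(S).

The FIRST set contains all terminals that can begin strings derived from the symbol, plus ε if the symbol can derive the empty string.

We compute FIRST(S) using the standard algorithm.
FIRST(A) = {*, +, a}
FIRST(B) = {+}
FIRST(S) = {*, +, a, ε}
Therefore, FIRST(S) = {*, +, a, ε}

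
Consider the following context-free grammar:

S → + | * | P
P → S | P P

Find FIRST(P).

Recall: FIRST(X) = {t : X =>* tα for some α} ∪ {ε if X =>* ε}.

We compute FIRST(P) using the standard algorithm.
FIRST(P) = {*, +}
FIRST(S) = {*, +}
Therefore, FIRST(P) = {*, +}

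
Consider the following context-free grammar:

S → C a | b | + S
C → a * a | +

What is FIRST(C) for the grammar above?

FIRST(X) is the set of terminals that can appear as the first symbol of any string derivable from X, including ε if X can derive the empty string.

We compute FIRST(C) using the standard algorithm.
FIRST(C) = {+, a}
FIRST(S) = {+, a, b}
Therefore, FIRST(C) = {+, a}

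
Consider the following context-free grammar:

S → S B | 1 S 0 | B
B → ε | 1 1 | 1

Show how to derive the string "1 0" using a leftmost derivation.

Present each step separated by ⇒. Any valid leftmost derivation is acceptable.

S ⇒ 1 S 0 ⇒ 1 B 0 ⇒ 1 0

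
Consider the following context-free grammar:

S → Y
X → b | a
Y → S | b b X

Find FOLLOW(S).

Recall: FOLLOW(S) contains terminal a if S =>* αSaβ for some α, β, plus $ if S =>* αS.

We compute FOLLOW(S) using the standard algorithm.
FOLLOW(S) starts with {$}.
FIRST(S) = {b}
FIRST(X) = {a, b}
FIRST(Y) = {b}
FOLLOW(S) = {$}
FOLLOW(X) = {$}
FOLLOW(Y) = {$}
Therefore, FOLLOW(S) = {$}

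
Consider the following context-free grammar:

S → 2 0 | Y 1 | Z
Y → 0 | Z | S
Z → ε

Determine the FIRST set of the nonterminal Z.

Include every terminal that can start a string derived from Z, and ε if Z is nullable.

We compute FIRST(Z) using the standard algorithm.
FIRST(S) = {0, 1, 2, ε}
FIRST(Y) = {0, 1, 2, ε}
FIRST(Z) = {ε}
Therefore, FIRST(Z) = {ε}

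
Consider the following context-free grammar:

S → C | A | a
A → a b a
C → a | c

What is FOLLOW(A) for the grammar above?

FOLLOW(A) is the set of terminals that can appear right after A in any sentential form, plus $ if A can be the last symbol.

We compute FOLLOW(A) using the standard algorithm.
FOLLOW(S) starts with {$}.
FIRST(A) = {a}
FIRST(C) = {a, c}
FIRST(S) = {a, c}
FOLLOW(A) = {$}
FOLLOW(C) = {$}
FOLLOW(S) = {$}
Therefore, FOLLOW(A) = {$}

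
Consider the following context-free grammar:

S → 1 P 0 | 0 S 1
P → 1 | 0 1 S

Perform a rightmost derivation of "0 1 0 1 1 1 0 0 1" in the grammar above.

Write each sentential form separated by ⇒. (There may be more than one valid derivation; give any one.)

S ⇒ 0 S 1 ⇒ 0 1 P 0 1 ⇒ 0 1 0 1 S 0 1 ⇒ 0 1 0 1 1 P 0 0 1 ⇒ 0 1 0 1 1 1 0 0 1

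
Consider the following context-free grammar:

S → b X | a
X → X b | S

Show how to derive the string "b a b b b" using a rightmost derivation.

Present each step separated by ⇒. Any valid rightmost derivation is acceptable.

S ⇒ b X ⇒ b X b ⇒ b X b b ⇒ b X b b b ⇒ b S b b b ⇒ b a b b b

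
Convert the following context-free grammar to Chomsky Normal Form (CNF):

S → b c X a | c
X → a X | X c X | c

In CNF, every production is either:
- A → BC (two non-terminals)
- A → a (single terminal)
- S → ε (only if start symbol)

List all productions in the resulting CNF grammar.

TB → b; TC → c; TA → a; S → c; X → c; S → TB X0; X0 → TC X1; X1 → X TA; X → TA X; X → X X2; X2 → TC X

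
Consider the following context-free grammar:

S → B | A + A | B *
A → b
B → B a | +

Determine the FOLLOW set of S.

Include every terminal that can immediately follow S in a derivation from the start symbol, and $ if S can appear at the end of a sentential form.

We compute FOLLOW(S) using the standard algorithm.
FOLLOW(S) starts with {$}.
FIRST(A) = {b}
FIRST(B) = {+}
FIRST(S) = {+, b}
FOLLOW(A) = {$, +}
FOLLOW(B) = {$, *, a}
FOLLOW(S) = {$}
Therefore, FOLLOW(S) = {$}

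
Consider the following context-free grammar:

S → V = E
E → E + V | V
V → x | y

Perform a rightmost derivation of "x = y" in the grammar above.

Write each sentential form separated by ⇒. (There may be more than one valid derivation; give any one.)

S ⇒ V = E ⇒ V = V ⇒ V = y ⇒ x = y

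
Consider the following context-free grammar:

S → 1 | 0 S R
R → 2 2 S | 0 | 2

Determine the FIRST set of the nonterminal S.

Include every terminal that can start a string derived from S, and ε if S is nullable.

We compute FIRST(S) using the standard algorithm.
FIRST(R) = {0, 2}
FIRST(S) = {0, 1}
Therefore, FIRST(S) = {0, 1}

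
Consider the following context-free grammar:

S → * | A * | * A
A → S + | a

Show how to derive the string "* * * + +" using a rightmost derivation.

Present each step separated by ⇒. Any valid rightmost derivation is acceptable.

S ⇒ * A ⇒ * S + ⇒ * * A + ⇒ * * S + + ⇒ * * * + +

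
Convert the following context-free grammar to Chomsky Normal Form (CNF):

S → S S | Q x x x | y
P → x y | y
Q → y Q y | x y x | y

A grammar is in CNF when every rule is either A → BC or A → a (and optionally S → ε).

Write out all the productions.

TX → x; S → y; TY → y; P → y; Q → y; S → S S; S → Q X0; X0 → TX X1; X1 → TX TX; P → TX TY; Q → TY X2; X2 → Q TY; Q → TX X3; X3 → TY TX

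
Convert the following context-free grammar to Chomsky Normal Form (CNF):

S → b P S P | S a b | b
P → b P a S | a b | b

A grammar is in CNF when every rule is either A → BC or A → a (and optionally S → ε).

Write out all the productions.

TB → b; TA → a; S → b; P → b; S → TB X0; X0 → P X1; X1 → S P; S → S X2; X2 → TA TB; P → TB X3; X3 → P X4; X4 → TA S; P → TA TB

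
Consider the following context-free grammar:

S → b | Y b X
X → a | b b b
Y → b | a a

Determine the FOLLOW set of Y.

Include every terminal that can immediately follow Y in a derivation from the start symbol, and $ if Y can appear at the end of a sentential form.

We compute FOLLOW(Y) using the standard algorithm.
FOLLOW(S) starts with {$}.
FIRST(S) = {a, b}
FIRST(X) = {a, b}
FIRST(Y) = {a, b}
FOLLOW(S) = {$}
FOLLOW(X) = {$}
FOLLOW(Y) = {b}
Therefore, FOLLOW(Y) = {b}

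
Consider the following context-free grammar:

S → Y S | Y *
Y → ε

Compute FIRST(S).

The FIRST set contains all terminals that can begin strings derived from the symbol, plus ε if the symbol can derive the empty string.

We compute FIRST(S) using the standard algorithm.
FIRST(S) = {*}
FIRST(Y) = {ε}
Therefore, FIRST(S) = {*}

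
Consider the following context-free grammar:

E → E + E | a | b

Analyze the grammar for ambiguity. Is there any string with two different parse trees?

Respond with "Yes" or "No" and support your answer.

Yes - the string 'a + a + a + a + b' has two distinct parse trees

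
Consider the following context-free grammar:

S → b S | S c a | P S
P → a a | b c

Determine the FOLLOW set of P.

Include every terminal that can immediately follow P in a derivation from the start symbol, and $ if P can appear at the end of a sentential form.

We compute FOLLOW(P) using the standard algorithm.
FOLLOW(S) starts with {$}.
FIRST(P) = {a, b}
FIRST(S) = {a, b}
FOLLOW(P) = {a, b}
FOLLOW(S) = {$, c}
Therefore, FOLLOW(P) = {a, b}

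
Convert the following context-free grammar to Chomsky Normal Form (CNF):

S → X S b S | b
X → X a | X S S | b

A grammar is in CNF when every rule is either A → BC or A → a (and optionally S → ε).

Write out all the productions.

TB → b; S → b; TA → a; X → b; S → X X0; X0 → S X1; X1 → TB S; X → X TA; X → X X2; X2 → S S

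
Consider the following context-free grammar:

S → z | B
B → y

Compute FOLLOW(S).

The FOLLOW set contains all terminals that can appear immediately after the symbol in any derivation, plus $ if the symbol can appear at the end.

We compute FOLLOW(S) using the standard algorithm.
FOLLOW(S) starts with {$}.
FIRST(B) = {y}
FIRST(S) = {y, z}
FOLLOW(B) = {$}
FOLLOW(S) = {$}
Therefore, FOLLOW(S) = {$}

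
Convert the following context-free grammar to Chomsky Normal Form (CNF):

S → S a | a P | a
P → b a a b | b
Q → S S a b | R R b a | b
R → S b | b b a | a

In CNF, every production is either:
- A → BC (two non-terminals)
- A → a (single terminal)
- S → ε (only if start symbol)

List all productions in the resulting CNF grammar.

TA → a; S → a; TB → b; P → b; Q → b; R → a; S → S TA; S → TA P; P → TB X0; X0 → TA X1; X1 → TA TB; Q → S X2; X2 → S X3; X3 → TA TB; Q → R X4; X4 → R X5; X5 → TB TA; R → S TB; R → TB X6; X6 → TB TA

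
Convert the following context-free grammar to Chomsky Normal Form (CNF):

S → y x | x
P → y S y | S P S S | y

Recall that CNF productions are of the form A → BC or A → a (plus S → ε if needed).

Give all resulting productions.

TY → y; TX → x; S → x; P → y; S → TY TX; P → TY X0; X0 → S TY; P → S X1; X1 → P X2; X2 → S S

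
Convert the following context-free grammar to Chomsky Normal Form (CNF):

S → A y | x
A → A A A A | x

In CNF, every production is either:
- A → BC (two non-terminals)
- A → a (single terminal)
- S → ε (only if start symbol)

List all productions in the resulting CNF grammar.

TY → y; S → x; A → x; S → A TY; A → A X0; X0 → A X1; X1 → A A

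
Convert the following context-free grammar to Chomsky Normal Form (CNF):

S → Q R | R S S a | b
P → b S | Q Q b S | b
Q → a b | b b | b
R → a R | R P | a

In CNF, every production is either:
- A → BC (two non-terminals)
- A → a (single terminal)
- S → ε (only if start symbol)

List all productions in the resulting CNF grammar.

TA → a; S → b; TB → b; P → b; Q → b; R → a; S → Q R; S → R X0; X0 → S X1; X1 → S TA; P → TB S; P → Q X2; X2 → Q X3; X3 → TB S; Q → TA TB; Q → TB TB; R → TA R; R → R P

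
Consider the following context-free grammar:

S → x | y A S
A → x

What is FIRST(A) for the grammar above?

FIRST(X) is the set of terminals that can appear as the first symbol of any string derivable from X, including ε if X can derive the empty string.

We compute FIRST(A) using the standard algorithm.
FIRST(A) = {x}
FIRST(S) = {x, y}
Therefore, FIRST(A) = {x}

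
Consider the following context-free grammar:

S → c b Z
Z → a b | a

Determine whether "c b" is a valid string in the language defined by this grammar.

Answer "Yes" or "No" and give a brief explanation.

No - no valid derivation exists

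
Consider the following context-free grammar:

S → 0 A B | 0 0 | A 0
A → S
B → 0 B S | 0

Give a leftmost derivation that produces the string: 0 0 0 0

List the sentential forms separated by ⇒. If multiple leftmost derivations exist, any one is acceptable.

S ⇒ A 0 ⇒ S 0 ⇒ A 0 0 ⇒ S 0 0 ⇒ 0 0 0 0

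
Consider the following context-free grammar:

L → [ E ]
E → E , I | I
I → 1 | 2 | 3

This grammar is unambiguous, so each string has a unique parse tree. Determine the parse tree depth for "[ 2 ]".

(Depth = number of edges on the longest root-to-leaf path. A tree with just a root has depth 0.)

3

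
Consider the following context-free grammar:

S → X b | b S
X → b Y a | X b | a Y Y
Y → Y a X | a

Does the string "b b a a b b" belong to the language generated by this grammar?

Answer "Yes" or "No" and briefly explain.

Yes - a valid derivation exists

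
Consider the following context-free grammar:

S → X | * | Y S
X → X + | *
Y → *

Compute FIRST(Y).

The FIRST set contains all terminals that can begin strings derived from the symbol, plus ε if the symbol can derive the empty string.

We compute FIRST(Y) using the standard algorithm.
FIRST(S) = {*}
FIRST(X) = {*}
FIRST(Y) = {*}
Therefore, FIRST(Y) = {*}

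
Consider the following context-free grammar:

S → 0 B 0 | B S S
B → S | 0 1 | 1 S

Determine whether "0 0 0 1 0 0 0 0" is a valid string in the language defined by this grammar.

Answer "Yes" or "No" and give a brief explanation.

No - no valid derivation exists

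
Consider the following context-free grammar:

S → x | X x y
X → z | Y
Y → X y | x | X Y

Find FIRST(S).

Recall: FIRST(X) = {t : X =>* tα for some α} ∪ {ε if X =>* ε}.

We compute FIRST(S) using the standard algorithm.
FIRST(S) = {x, z}
FIRST(X) = {x, z}
FIRST(Y) = {x, z}
Therefore, FIRST(S) = {x, z}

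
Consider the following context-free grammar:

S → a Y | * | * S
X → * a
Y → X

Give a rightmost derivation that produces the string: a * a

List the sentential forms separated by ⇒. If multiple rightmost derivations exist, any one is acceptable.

S ⇒ a Y ⇒ a X ⇒ a * a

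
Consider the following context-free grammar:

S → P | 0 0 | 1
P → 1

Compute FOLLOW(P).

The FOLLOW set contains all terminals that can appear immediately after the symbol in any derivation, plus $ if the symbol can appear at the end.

We compute FOLLOW(P) using the standard algorithm.
FOLLOW(S) starts with {$}.
FIRST(P) = {1}
FIRST(S) = {0, 1}
FOLLOW(P) = {$}
FOLLOW(S) = {$}
Therefore, FOLLOW(P) = {$}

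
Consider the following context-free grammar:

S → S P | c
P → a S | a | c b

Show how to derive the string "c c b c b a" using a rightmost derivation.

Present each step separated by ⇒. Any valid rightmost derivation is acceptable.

S ⇒ S P ⇒ S a ⇒ S P a ⇒ S c b a ⇒ S P c b a ⇒ S c b c b a ⇒ c c b c b a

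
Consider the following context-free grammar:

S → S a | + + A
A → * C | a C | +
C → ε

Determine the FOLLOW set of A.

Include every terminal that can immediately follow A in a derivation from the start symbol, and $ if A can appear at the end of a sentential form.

We compute FOLLOW(A) using the standard algorithm.
FOLLOW(S) starts with {$}.
FIRST(A) = {*, +, a}
FIRST(C) = {ε}
FIRST(S) = {+}
FOLLOW(A) = {$, a}
FOLLOW(C) = {$, a}
FOLLOW(S) = {$, a}
Therefore, FOLLOW(A) = {$, a}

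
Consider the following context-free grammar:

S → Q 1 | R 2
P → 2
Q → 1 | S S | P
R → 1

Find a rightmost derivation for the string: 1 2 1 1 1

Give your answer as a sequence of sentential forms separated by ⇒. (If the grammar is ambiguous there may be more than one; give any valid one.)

S ⇒ Q 1 ⇒ S S 1 ⇒ S Q 1 1 ⇒ S 1 1 1 ⇒ R 2 1 1 1 ⇒ 1 2 1 1 1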